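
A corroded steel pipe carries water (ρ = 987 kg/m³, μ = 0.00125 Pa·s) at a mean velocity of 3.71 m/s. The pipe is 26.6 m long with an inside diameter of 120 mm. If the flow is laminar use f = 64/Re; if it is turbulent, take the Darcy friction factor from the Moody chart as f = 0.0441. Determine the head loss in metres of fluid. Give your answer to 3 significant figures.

h_f ≈ 6.86 m

Reynolds number Re = ρVD/μ = 987 · 3.71 · 0.12 / 0.00125 = 3.515e+05.
Re > 4000 → turbulent; use the Moody-chart value f = 0.0441.
Darcy-Weisbach: ΔP = f(L/D)(ρV²/2) = 0.0441·(26.6/0.12)·(987·3.71²/2) = 0.0441·221.7·6793 = 6.64e+04 Pa.
Head loss h_f = ΔP/(ρg) = 6.64e+04/(987·9.81) = 6.86 m.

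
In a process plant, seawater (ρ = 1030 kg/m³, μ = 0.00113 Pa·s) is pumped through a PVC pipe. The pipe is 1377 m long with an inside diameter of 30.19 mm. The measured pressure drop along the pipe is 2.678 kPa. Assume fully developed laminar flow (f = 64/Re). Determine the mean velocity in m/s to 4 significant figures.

V ≈ 0.04902 m/s

For laminar flow, f = 64/Re with Re = ρVD/μ, so Darcy-Weisbach reduces to ΔP = 32μLV/D². Solving for V: V = ΔP·D²/(32μL) = 2678·(0.03019)²/(32·0.00113·1377) = 0.04902 m/s.
Check: Re = ρVD/μ = 1030·0.04902·0.03019/0.00113 = 1349 < 2300, so the laminar assumption holds.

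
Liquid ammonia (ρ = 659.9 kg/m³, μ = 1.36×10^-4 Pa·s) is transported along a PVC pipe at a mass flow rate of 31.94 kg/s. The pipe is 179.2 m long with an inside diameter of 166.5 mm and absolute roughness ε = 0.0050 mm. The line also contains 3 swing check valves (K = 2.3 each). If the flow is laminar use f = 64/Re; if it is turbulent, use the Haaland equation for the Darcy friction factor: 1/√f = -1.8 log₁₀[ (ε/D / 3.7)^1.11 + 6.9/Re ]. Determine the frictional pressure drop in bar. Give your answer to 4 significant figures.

ΔP ≈ 0.3116 bar

A = πD²/4 = π(0.1665)²/4 = 0.02177 m²; mean velocity V = ṁ/(ρA) = 31.94/(659.9 · 0.02177) = 2.223 m/s.
Reynolds number Re = ρVD/μ = 659.9 · 2.223 · 0.1665 / 0.000136 = 1.796e+06.
Re > 4000 → turbulent. Relative roughness ε/D = 5e-06/0.1665 = 3e-05. Haaland: 1/√f = -1.8 log₁₀[(3e-05/3.7)^1.11 + 6.9/1.796e+06] = -1.8 log₁₀[2.24e-06 + 3.84e-06] = 9.389, so f = 0.01134.
Total minor-loss coefficient ΣK = 3·2.3 = 6.9.
ΔP = [f·L/D + ΣK]·(ρV²/2) = [0.01134·179.2/0.1665 + 6.9]·(659.9·2.223²/2) = [12.21 + 6.9]·1631 = 3.116e+04 Pa.
ΔP = 3.116e+04 Pa = 0.3116 bar.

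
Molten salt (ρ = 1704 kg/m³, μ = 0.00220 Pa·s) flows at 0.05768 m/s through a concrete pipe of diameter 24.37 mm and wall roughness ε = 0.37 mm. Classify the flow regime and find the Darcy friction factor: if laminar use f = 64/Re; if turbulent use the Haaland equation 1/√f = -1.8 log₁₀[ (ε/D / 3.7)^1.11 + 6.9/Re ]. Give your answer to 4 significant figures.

Re = ρVD/μ = 1704·0.05768·0.02437/0.0022 = 1089.
Re < 2300 → laminar, so f = 64/Re = 0.05878 (roughness is irrelevant in laminar flow).

f ≈ 0.05878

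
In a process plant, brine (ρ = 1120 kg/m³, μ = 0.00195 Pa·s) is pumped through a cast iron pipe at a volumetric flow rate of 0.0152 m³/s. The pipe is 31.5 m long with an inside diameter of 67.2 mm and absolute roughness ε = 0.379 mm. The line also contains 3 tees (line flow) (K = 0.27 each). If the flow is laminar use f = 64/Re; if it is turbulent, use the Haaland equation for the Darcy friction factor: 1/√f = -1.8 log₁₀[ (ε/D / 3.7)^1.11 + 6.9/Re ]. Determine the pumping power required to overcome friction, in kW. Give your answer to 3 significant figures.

P ≈ 2.48 kW

Cross-sectional area A = πD²/4 = π(0.0672)²/4 = 0.003547 m²; mean velocity V = Q/A = 0.0152/0.003547 = 4.286 m/s.
Reynolds number Re = ρVD/μ = 1120 · 4.286 · 0.0672 / 0.00195 = 1.654e+05.
Re > 4000 → turbulent. Relative roughness ε/D = 0.000379/0.0672 = 0.00564. Haaland: 1/√f = -1.8 log₁₀[(0.00564/3.7)^1.11 + 6.9/1.654e+05] = -1.8 log₁₀[0.000747 + 4.17e-05] = 5.586, so f = 0.03205.
Total minor-loss coefficient ΣK = 3·0.27 = 0.81.
ΔP = [f·L/D + ΣK]·(ρV²/2) = [0.03205·31.5/0.0672 + 0.81]·(1120·4.286²/2) = [15.02 + 0.81]·1.029e+04 = 1.629e+05 Pa.
Pumping power P = QΔP = 0.0152·1.629e+05 = 2475 W = 2.48 kW.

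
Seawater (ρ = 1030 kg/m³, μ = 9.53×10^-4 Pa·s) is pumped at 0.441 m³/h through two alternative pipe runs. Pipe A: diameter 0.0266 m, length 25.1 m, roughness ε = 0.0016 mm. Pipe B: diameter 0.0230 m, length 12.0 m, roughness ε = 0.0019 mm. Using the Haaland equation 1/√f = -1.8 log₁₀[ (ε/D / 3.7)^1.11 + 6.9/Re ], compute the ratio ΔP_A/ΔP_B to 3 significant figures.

Pipe A: V = Q/A = 0.0001225/0.0005557 = 0.2204 m/s; Re = 6337; ε/D = 6.02e-05; Haaland → f = 0.0352; ΔP_A = f(L/D)(ρV²/2) = 831.2 Pa.
Pipe B: V = Q/A = 0.0001225/0.0004155 = 0.2948 m/s; Re = 7329; ε/D = 8.26e-05; Haaland → f = 0.03377; ΔP_B = f(L/D)(ρV²/2) = 788.9 Pa.
ΔP_A/ΔP_B = 831.2/788.9 = 1.05.

ΔP_A/ΔP_B ≈ 1.05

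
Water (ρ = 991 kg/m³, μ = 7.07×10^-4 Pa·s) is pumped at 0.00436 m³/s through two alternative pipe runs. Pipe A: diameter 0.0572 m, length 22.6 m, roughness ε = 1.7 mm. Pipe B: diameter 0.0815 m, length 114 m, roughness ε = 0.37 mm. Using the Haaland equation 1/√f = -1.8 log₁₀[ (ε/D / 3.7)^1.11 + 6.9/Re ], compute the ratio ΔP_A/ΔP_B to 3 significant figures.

ΔP_A/ΔP_B ≈ 2.19

Pipe A: V = Q/A = 0.00436/0.00257 = 1.697 m/s; Re = 1.36e+05; ε/D = 0.0297; Haaland → f = 0.05729; ΔP_A = f(L/D)(ρV²/2) = 3.229e+04 Pa.
Pipe B: V = Q/A = 0.00436/0.005217 = 0.8358 m/s; Re = 9.548e+04; ε/D = 0.00454; Haaland → f = 0.0305; ΔP_B = f(L/D)(ρV²/2) = 1.477e+04 Pa.
ΔP_A/ΔP_B = 3.229e+04/1.477e+04 = 2.19.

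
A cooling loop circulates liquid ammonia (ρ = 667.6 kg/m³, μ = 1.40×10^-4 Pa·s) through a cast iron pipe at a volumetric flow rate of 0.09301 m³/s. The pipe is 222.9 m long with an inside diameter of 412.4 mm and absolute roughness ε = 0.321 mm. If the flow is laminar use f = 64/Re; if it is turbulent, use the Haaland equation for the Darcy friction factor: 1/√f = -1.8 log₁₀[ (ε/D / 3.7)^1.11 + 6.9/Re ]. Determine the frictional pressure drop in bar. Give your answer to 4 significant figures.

ΔP ≈ 0.01641 bar

Cross-sectional area A = πD²/4 = π(0.4124)²/4 = 0.1336 m²; mean velocity V = Q/A = 0.09301/0.1336 = 0.6963 m/s.
Reynolds number Re = ρVD/μ = 667.6 · 0.6963 · 0.4124 / 0.00014 = 1.369e+06.
Re > 4000 → turbulent. Relative roughness ε/D = 0.000321/0.4124 = 0.000778. Haaland: 1/√f = -1.8 log₁₀[(0.000778/3.7)^1.11 + 6.9/1.369e+06] = -1.8 log₁₀[8.29e-05 + 5.04e-06] = 7.301, so f = 0.01876.
Darcy-Weisbach: ΔP = f(L/D)(ρV²/2) = 0.01876·(222.9/0.4124)·(667.6·0.6963²/2) = 0.01876·540.5·161.8 = 1641 Pa.
ΔP = 1641 Pa = 0.01641 bar.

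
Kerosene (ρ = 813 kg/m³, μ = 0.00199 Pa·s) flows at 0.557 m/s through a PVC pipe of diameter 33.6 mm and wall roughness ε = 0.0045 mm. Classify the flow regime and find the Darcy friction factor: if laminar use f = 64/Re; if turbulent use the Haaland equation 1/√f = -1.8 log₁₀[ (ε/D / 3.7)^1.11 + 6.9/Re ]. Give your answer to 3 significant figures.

Re = ρVD/μ = 813·0.557·0.0336/0.00199 = 7646.
Re > 4000 → turbulent. ε/D = 4.5e-06/0.0336 = 0.000134; Haaland: 1/√f = -1.8 log₁₀[1.18e-05 + 0.000902] = 5.47, so f = 0.03342.

f ≈ 0.0334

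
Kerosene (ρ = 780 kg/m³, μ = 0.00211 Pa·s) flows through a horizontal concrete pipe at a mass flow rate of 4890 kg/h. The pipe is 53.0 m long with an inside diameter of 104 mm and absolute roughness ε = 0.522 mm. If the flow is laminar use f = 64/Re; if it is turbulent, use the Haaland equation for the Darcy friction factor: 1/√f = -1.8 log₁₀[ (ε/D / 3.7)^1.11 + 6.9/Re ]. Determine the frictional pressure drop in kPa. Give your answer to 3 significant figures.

ṁ = 4890 kg/h = 4890/3600 = 1.358 kg/s.
A = πD²/4 = π(0.104)²/4 = 0.008495 m²; mean velocity V = ṁ/(ρA) = 1.358/(780 · 0.008495) = 0.205 m/s.
Reynolds number Re = ρVD/μ = 780 · 0.205 · 0.104 / 0.00211 = 7881.
Re > 4000 → turbulent. Relative roughness ε/D = 0.000522/0.104 = 0.00502. Haaland: 1/√f = -1.8 log₁₀[(0.00502/3.7)^1.11 + 6.9/7881] = -1.8 log₁₀[0.000656 + 0.000875] = 5.067, so f = 0.03895.
Darcy-Weisbach: ΔP = f(L/D)(ρV²/2) = 0.03895·(53/0.104)·(780·0.205²/2) = 0.03895·509.6·16.39 = 325.4 Pa.
ΔP = 325.4 Pa = 0.325 kPa.

ΔP ≈ 0.325 kPa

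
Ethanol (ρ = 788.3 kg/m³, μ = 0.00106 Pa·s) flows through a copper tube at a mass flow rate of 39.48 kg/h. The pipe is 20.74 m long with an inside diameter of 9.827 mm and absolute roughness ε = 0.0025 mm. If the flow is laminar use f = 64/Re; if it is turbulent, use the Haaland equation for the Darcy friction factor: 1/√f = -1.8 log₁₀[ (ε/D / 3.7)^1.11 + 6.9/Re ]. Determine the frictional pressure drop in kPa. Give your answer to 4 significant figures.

ṁ = 39.48 kg/h = 39.48/3600 = 0.01097 kg/s.
A = πD²/4 = π(0.009827)²/4 = 7.585e-05 m²; mean velocity V = ṁ/(ρA) = 0.01097/(788.3 · 7.585e-05) = 0.1834 m/s.
Reynolds number Re = ρVD/μ = 788.3 · 0.1834 · 0.009827 / 0.00106 = 1340.
Re < 2300 → laminar flow, so f = 64/Re = 64/1340 = 0.04774 (the turbulent correlation is not needed).
Darcy-Weisbach: ΔP = f(L/D)(ρV²/2) = 0.04774·(20.74/0.009827)·(788.3·0.1834²/2) = 0.04774·2111·13.26 = 1336 Pa.
ΔP = 1336 Pa = 1.336 kPa.

ΔP ≈ 1.336 kPa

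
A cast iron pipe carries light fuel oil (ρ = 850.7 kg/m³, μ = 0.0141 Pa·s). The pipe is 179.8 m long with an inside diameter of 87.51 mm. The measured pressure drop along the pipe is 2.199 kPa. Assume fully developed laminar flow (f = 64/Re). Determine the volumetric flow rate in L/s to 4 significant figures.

For laminar flow, f = 64/Re with Re = ρVD/μ, so Darcy-Weisbach reduces to ΔP = 32μLV/D². Solving for V: V = ΔP·D²/(32μL) = 2199·(0.08751)²/(32·0.0141·179.8) = 0.2076 m/s.
Check: Re = ρVD/μ = 850.7·0.2076·0.08751/0.0141 = 1096 < 2300, so the laminar assumption holds.
Q = V·A = 0.2076·(π/4·0.08751²) = 0.001248 m³/s = 1.248 L/s.

Q ≈ 1.248 L/s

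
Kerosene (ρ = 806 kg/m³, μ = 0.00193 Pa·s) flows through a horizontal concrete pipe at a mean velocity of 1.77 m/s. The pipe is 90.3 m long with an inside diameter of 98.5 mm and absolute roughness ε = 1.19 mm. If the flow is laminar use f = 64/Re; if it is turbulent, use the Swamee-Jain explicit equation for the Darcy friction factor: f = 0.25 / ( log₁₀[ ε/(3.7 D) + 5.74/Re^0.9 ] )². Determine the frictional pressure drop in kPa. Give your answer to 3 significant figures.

Reynolds number Re = ρVD/μ = 806 · 1.77 · 0.0985 / 0.00193 = 7.281e+04.
Re > 4000 → turbulent. Relative roughness ε/D = 0.00119/0.0985 = 0.0121. Swamee-Jain: f = 0.25/(log₁₀[0.0121/3.7 + 5.74/7.281e+04^0.9])² = 0.25/(log₁₀[0.00327 + 0.000242])² = 0.25/(-2.455)² = 0.04148.
Darcy-Weisbach: ΔP = f(L/D)(ρV²/2) = 0.04148·(90.3/0.0985)·(806·1.77²/2) = 0.04148·916.8·1263 = 4.801e+04 Pa.
ΔP = 4.801e+04 Pa = 48.0 kPa.

ΔP ≈ 48.0 kPa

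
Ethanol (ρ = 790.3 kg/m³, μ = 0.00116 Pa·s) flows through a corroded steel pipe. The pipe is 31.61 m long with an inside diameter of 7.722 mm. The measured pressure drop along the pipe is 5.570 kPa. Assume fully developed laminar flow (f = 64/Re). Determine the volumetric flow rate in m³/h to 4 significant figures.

For laminar flow, f = 64/Re with Re = ρVD/μ, so Darcy-Weisbach reduces to ΔP = 32μLV/D². Solving for V: V = ΔP·D²/(32μL) = 5570·(0.007722)²/(32·0.00116·31.61) = 0.2831 m/s.
Check: Re = ρVD/μ = 790.3·0.2831·0.007722/0.00116 = 1489 < 2300, so the laminar assumption holds.
Q = V·A = 0.2831·(π/4·0.007722²) = 1.326e-05 m³/s = 0.04772 m³/h.

Q ≈ 0.04772 m³/h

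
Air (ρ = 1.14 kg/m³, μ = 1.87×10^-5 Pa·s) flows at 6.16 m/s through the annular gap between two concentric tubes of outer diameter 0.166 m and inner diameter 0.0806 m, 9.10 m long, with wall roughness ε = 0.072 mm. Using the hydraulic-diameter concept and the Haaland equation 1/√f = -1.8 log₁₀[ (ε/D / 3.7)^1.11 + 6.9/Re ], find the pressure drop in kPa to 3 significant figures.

ΔP ≈ 0.0576 kPa

Hydraulic diameter D_h = 4A/P = D_o - D_i = 0.166 - 0.0806 = 0.0854 m.
Re = ρVD_h/μ = 1.14·6.16·0.0854/1.87e-05 = 3.207e+04.
ε/D_h = 7.2e-05/0.0854 = 0.000843; Haaland gives 1/√f = -1.8 log₁₀[9.06e-05+0.000215] = 6.326, so f = 0.02499.
ΔP = f(L/D_h)(ρV²/2) = 0.02499·9.1/0.0854·21.63 = 57.58 Pa.
ΔP = 0.0576 kPa.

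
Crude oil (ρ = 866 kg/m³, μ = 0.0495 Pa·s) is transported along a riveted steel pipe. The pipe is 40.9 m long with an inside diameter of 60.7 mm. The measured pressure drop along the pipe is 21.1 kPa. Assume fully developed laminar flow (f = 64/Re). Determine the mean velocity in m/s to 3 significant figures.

V ≈ 1.20 m/s

For laminar flow, f = 64/Re with Re = ρVD/μ, so Darcy-Weisbach reduces to ΔP = 32μLV/D². Solving for V: V = ΔP·D²/(32μL) = 2.11e+04·(0.0607)²/(32·0.0495·40.9) = 1.2 m/s.
Check: Re = ρVD/μ = 866·1.2·0.0607/0.0495 = 1274 < 2300, so the laminar assumption holds.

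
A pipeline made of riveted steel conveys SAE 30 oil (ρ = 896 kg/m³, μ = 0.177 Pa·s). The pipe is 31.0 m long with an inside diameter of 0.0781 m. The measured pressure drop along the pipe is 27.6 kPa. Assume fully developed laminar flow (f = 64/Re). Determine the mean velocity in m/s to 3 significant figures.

V ≈ 0.959 m/s

For laminar flow, f = 64/Re with Re = ρVD/μ, so Darcy-Weisbach reduces to ΔP = 32μLV/D². Solving for V: V = ΔP·D²/(32μL) = 2.76e+04·(0.0781)²/(32·0.177·31) = 0.9588 m/s.
Check: Re = ρVD/μ = 896·0.9588·0.0781/0.177 = 379.1 < 2300, so the laminar assumption holds.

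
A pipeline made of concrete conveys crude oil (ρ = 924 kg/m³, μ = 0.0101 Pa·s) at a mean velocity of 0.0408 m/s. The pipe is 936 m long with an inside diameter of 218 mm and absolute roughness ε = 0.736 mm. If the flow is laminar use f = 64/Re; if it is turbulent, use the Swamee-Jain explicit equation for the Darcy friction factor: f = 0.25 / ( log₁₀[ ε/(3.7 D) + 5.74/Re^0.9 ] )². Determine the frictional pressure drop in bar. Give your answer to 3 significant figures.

ΔP ≈ 0.00260 bar

Reynolds number Re = ρVD/μ = 924 · 0.0408 · 0.218 / 0.0101 = 813.7.
Re < 2300 → laminar flow, so f = 64/Re = 64/813.7 = 0.07865 (the turbulent correlation is not needed).
Darcy-Weisbach: ΔP = f(L/D)(ρV²/2) = 0.07865·(936/0.218)·(924·0.0408²/2) = 0.07865·4294·0.7691 = 259.7 Pa.
ΔP = 259.7 Pa = 0.00260 bar.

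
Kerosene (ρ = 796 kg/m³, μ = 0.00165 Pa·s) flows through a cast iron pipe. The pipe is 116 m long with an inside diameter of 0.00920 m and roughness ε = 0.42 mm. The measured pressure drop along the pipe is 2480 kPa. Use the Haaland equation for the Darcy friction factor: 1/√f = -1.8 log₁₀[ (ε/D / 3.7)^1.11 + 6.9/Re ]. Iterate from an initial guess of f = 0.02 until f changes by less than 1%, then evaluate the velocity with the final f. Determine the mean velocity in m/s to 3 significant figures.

Rearranging Darcy-Weisbach: V = √(2·ΔP·D/(f·L·ρ)). With ε/D = 0.00042/0.0092 = 0.0457, iterate starting from f = 0.02:
  f = 0.02 → V = √(2·2.48e+06·0.0092/(0.02·116·796)) = 4.971 m/s; Re = ρVD/μ = 2.206e+04; f → 0.06991
  f = 0.06991 → V = 2.659 m/s; Re = 1.18e+04; f → 0.07089
  f = 0.07089 → V = 2.64 m/s; Re = 1.172e+04; f → 0.07091
Converged (Δf/f < 1%). With the final f = 0.07091: V = √(2·2.48e+06·0.0092/(0.07091·116·796)) = 2.64 m/s.

V ≈ 2.64 m/s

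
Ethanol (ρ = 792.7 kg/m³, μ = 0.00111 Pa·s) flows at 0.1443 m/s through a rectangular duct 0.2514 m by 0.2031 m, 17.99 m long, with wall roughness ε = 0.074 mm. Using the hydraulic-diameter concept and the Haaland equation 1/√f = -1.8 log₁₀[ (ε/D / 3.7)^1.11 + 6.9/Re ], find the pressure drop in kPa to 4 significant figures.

Hydraulic diameter D_h = 4A/P = 4·(0.2514·0.2031)/(2·(0.2514+0.2031)) = 0.2042/0.909 = 0.2247 m.
Re = ρVD_h/μ = 792.7·0.1443·0.2247/0.00111 = 2.315e+04.
ε/D_h = 7.4e-05/0.2247 = 0.000329; Haaland gives 1/√f = -1.8 log₁₀[3.19e-05+0.000298] = 6.267, so f = 0.02546.
ΔP = f(L/D_h)(ρV²/2) = 0.02546·17.99/0.2247·8.253 = 16.83 Pa.
ΔP = 0.01683 kPa.

ΔP ≈ 0.01683 kPa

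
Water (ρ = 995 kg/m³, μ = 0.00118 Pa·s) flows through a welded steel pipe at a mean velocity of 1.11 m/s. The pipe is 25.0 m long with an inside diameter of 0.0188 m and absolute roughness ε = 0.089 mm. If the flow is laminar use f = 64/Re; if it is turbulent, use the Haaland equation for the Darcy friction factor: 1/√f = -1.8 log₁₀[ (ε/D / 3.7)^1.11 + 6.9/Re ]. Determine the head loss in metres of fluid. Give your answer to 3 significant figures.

h_f ≈ 2.87 m

Reynolds number Re = ρVD/μ = 995 · 1.11 · 0.0188 / 0.00118 = 1.76e+04.
Re > 4000 → turbulent. Relative roughness ε/D = 8.9e-05/0.0188 = 0.00473. Haaland: 1/√f = -1.8 log₁₀[(0.00473/3.7)^1.11 + 6.9/1.76e+04] = -1.8 log₁₀[0.000615 + 0.000392] = 5.395, so f = 0.03436.
Darcy-Weisbach: ΔP = f(L/D)(ρV²/2) = 0.03436·(25/0.0188)·(995·1.11²/2) = 0.03436·1330·613 = 2.801e+04 Pa.
Head loss h_f = ΔP/(ρg) = 2.801e+04/(995·9.81) = 2.87 m.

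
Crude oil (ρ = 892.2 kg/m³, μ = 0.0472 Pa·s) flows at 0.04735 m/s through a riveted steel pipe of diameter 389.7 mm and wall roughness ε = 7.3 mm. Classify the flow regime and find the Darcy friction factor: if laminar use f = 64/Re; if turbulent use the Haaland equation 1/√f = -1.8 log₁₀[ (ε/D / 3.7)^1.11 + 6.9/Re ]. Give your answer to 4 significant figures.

f ≈ 0.1835

Re = ρVD/μ = 892.2·0.04735·0.3897/0.0472 = 348.8.
Re < 2300 → laminar, so f = 64/Re = 0.1835 (roughness is irrelevant in laminar flow).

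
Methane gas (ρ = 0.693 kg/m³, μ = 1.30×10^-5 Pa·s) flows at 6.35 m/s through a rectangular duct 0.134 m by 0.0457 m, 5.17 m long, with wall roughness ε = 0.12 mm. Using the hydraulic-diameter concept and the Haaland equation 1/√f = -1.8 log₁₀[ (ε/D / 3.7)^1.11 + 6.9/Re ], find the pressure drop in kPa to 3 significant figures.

ΔP ≈ 0.0301 kPa

Hydraulic diameter D_h = 4A/P = 4·(0.134·0.0457)/(2·(0.134+0.0457)) = 0.0245/0.3594 = 0.06816 m.
Re = ρVD_h/μ = 0.693·6.35·0.06816/1.3e-05 = 2.307e+04.
ε/D_h = 0.00012/0.06816 = 0.00176; Haaland gives 1/√f = -1.8 log₁₀[0.000205+0.000299] = 5.935, so f = 0.02839.
ΔP = f(L/D_h)(ρV²/2) = 0.02839·5.17/0.06816·13.97 = 30.08 Pa.
ΔP = 0.0301 kPa.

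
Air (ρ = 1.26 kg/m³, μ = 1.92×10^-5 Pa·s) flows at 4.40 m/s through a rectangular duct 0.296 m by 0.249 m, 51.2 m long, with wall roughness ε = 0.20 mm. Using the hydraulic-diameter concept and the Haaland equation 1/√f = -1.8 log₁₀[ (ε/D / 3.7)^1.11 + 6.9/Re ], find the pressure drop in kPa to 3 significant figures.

ΔP ≈ 0.0499 kPa

Hydraulic diameter D_h = 4A/P = 4·(0.296·0.249)/(2·(0.296+0.249)) = 0.2948/1.09 = 0.2705 m.
Re = ρVD_h/μ = 1.26·4.4·0.2705/1.92e-05 = 7.81e+04.
ε/D_h = 0.0002/0.2705 = 0.000739; Haaland gives 1/√f = -1.8 log₁₀[7.83e-05+8.83e-05] = 6.801, so f = 0.02162.
ΔP = f(L/D_h)(ρV²/2) = 0.02162·51.2/0.2705·12.2 = 49.92 Pa.
ΔP = 0.0499 kPa.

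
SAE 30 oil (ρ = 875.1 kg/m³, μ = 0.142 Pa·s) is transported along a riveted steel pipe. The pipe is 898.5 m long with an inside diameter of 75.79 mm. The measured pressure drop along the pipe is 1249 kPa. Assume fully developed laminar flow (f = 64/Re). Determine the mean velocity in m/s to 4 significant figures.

V ≈ 1.757 m/s

For laminar flow, f = 64/Re with Re = ρVD/μ, so Darcy-Weisbach reduces to ΔP = 32μLV/D². Solving for V: V = ΔP·D²/(32μL) = 1.249e+06·(0.07579)²/(32·0.142·898.5) = 1.757 m/s.
Check: Re = ρVD/μ = 875.1·1.757·0.07579/0.142 = 820.8 < 2300, so the laminar assumption holds.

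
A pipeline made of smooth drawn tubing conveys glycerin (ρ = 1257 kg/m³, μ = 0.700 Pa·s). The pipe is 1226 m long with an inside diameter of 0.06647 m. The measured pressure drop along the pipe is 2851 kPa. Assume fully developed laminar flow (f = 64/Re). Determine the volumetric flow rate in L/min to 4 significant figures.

For laminar flow, f = 64/Re with Re = ρVD/μ, so Darcy-Weisbach reduces to ΔP = 32μLV/D². Solving for V: V = ΔP·D²/(32μL) = 2.851e+06·(0.06647)²/(32·0.7·1226) = 0.4587 m/s.
Check: Re = ρVD/μ = 1257·0.4587·0.06647/0.7 = 54.75 < 2300, so the laminar assumption holds.
Q = V·A = 0.4587·(π/4·0.06647²) = 0.001592 m³/s = 95.50 L/min.

Q ≈ 95.50 L/min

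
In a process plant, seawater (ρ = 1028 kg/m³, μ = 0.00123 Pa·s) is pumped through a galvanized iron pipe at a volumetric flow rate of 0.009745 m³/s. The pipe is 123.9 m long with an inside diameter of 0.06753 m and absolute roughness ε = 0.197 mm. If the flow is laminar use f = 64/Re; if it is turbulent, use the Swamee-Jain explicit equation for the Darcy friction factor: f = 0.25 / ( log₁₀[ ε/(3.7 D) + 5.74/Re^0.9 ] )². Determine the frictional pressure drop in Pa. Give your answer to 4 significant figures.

Cross-sectional area A = πD²/4 = π(0.06753)²/4 = 0.003582 m²; mean velocity V = Q/A = 0.009745/0.003582 = 2.721 m/s.
Reynolds number Re = ρVD/μ = 1028 · 2.721 · 0.06753 / 0.00123 = 1.536e+05.
Re > 4000 → turbulent. Relative roughness ε/D = 0.000197/0.06753 = 0.00292. Swamee-Jain: f = 0.25/(log₁₀[0.00292/3.7 + 5.74/1.536e+05^0.9])² = 0.25/(log₁₀[0.000788 + 0.000123])² = 0.25/(-3.04)² = 0.02705.
Darcy-Weisbach: ΔP = f(L/D)(ρV²/2) = 0.02705·(123.9/0.06753)·(1028·2.721²/2) = 0.02705·1835·3805 = 1.888e+05 Pa.

ΔP ≈ 188800 Pa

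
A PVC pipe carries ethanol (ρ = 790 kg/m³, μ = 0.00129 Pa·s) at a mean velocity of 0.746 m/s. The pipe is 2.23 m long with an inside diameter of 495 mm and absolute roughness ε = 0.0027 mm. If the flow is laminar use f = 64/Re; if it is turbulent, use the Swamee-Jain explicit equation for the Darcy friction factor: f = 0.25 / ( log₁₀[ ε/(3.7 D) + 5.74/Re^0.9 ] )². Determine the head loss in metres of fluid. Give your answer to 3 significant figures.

Reynolds number Re = ρVD/μ = 790 · 0.746 · 0.495 / 0.00129 = 2.261e+05.
Re > 4000 → turbulent. Relative roughness ε/D = 2.7e-06/0.495 = 5.45e-06. Swamee-Jain: f = 0.25/(log₁₀[5.45e-06/3.7 + 5.74/2.261e+05^0.9])² = 0.25/(log₁₀[1.47e-06 + 8.71e-05])² = 0.25/(-4.053)² = 0.01522.
Darcy-Weisbach: ΔP = f(L/D)(ρV²/2) = 0.01522·(2.23/0.495)·(790·0.746²/2) = 0.01522·4.505·219.8 = 15.07 Pa.
Head loss h_f = ΔP/(ρg) = 15.07/(790·9.81) = 0.00195 m.

h_f ≈ 0.00195 m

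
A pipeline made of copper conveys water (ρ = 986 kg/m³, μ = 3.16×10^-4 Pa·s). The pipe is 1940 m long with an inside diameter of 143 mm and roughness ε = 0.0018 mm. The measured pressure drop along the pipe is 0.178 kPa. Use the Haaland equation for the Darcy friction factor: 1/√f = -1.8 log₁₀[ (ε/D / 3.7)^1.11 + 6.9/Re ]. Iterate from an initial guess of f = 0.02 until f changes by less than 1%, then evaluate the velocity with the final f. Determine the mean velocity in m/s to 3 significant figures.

V ≈ 0.0306 m/s

Rearranging Darcy-Weisbach: V = √(2·ΔP·D/(f·L·ρ)). With ε/D = 1.8e-06/0.143 = 1.26e-05, iterate starting from f = 0.02:
  f = 0.02 → V = √(2·178·0.143/(0.02·1940·986)) = 0.03648 m/s; Re = ρVD/μ = 1.628e+04; f → 0.02715
  f = 0.02715 → V = 0.03131 m/s; Re = 1.397e+04; f → 0.02825
  f = 0.02825 → V = 0.0307 m/s; Re = 1.37e+04; f → 0.02839
Converged (Δf/f < 1%). With the final f = 0.02839: V = √(2·178·0.143/(0.02839·1940·986)) = 0.03062 m/s.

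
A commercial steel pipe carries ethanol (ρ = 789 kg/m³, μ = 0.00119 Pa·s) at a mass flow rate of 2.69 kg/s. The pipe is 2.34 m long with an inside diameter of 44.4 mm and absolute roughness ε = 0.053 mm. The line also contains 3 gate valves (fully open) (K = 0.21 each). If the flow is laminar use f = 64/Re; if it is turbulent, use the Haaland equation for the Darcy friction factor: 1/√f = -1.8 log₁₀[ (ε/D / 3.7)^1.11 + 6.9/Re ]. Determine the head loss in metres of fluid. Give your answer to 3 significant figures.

A = πD²/4 = π(0.0444)²/4 = 0.001548 m²; mean velocity V = ṁ/(ρA) = 2.69/(789 · 0.001548) = 2.202 m/s.
Reynolds number Re = ρVD/μ = 789 · 2.202 · 0.0444 / 0.00119 = 6.482e+04.
Re > 4000 → turbulent. Relative roughness ε/D = 5.3e-05/0.0444 = 0.00119. Haaland: 1/√f = -1.8 log₁₀[(0.00119/3.7)^1.11 + 6.9/6.482e+04] = -1.8 log₁₀[0.000133 + 0.000106] = 6.517, so f = 0.02355.
Total minor-loss coefficient ΣK = 3·0.21 = 0.63.
ΔP = [f·L/D + ΣK]·(ρV²/2) = [0.02355·2.34/0.0444 + 0.63]·(789·2.202²/2) = [1.241 + 0.63]·1913 = 3579 Pa.
Head loss h_f = ΔP/(ρg) = 3579/(789·9.81) = 0.462 m.

h_f ≈ 0.462 m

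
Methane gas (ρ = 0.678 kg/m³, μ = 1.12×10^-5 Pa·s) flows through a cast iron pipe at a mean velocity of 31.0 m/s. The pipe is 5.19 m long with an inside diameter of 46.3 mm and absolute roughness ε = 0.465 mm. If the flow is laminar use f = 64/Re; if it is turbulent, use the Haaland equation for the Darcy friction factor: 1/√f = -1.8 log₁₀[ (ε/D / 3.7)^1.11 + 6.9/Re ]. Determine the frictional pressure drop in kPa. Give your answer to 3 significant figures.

Reynolds number Re = ρVD/μ = 0.678 · 31 · 0.0463 / 1.12e-05 = 8.689e+04.
Re > 4000 → turbulent. Relative roughness ε/D = 0.000465/0.0463 = 0.01. Haaland: 1/√f = -1.8 log₁₀[(0.01/3.7)^1.11 + 6.9/8.689e+04] = -1.8 log₁₀[0.00142 + 7.94e-05] = 5.085, so f = 0.03868.
Darcy-Weisbach: ΔP = f(L/D)(ρV²/2) = 0.03868·(5.19/0.0463)·(0.678·31²/2) = 0.03868·112.1·325.8 = 1412 Pa.
ΔP = 1412 Pa = 1.41 kPa.

ΔP ≈ 1.41 kPa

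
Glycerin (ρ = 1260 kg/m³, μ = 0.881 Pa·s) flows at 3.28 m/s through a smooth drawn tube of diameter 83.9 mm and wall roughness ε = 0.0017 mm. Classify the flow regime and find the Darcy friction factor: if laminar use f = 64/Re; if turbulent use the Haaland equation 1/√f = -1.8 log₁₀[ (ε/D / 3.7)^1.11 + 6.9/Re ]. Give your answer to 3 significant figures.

f ≈ 0.163

Re = ρVD/μ = 1260·3.28·0.0839/0.881 = 393.6.
Re < 2300 → laminar, so f = 64/Re = 0.1626 (roughness is irrelevant in laminar flow).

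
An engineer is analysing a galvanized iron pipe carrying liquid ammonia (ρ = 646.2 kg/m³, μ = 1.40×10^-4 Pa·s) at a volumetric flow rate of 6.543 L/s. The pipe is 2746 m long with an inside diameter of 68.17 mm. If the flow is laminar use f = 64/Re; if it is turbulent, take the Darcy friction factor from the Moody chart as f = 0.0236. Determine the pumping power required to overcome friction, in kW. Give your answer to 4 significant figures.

Q = 6.543 L/s = 6.543/1000 = 0.006543 m³/s.
Cross-sectional area A = πD²/4 = π(0.06817)²/4 = 0.00365 m²; mean velocity V = Q/A = 0.006543/0.00365 = 1.793 m/s.
Reynolds number Re = ρVD/μ = 646.2 · 1.793 · 0.06817 / 0.00014 = 5.641e+05.
Re > 4000 → turbulent; use the Moody-chart value f = 0.0236.
Darcy-Weisbach: ΔP = f(L/D)(ρV²/2) = 0.0236·(2746/0.06817)·(646.2·1.793²/2) = 0.0236·4.028e+04·1038 = 9.871e+05 Pa.
Pumping power P = QΔP = 0.006543·9.871e+05 = 6458.5 W = 6.459 kW.

P ≈ 6.459 kW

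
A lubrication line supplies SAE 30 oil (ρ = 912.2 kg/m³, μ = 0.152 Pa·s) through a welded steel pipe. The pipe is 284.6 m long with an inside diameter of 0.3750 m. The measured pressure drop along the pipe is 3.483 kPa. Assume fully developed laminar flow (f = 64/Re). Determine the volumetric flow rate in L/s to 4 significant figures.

For laminar flow, f = 64/Re with Re = ρVD/μ, so Darcy-Weisbach reduces to ΔP = 32μLV/D². Solving for V: V = ΔP·D²/(32μL) = 3483·(0.375)²/(32·0.152·284.6) = 0.3538 m/s.
Check: Re = ρVD/μ = 912.2·0.3538·0.375/0.152 = 796.3 < 2300, so the laminar assumption holds.
Q = V·A = 0.3538·(π/4·0.375²) = 0.03908 m³/s = 39.08 L/s.

Q ≈ 39.08 L/s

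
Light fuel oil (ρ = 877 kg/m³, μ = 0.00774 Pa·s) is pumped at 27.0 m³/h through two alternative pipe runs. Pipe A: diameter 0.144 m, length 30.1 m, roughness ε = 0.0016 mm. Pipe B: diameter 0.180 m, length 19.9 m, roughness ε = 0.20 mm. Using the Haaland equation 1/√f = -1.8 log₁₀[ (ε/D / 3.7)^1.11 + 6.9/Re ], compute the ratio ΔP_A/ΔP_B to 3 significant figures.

ΔP_A/ΔP_B ≈ 4.20

Pipe A: V = Q/A = 0.0075/0.01629 = 0.4605 m/s; Re = 7514; ε/D = 1.11e-05; Haaland → f = 0.03347; ΔP_A = f(L/D)(ρV²/2) = 650.6 Pa.
Pipe B: V = Q/A = 0.0075/0.02545 = 0.2947 m/s; Re = 6011; ε/D = 0.00111; Haaland → f = 0.0368; ΔP_B = f(L/D)(ρV²/2) = 155 Pa.
ΔP_A/ΔP_B = 650.6/155 = 4.20.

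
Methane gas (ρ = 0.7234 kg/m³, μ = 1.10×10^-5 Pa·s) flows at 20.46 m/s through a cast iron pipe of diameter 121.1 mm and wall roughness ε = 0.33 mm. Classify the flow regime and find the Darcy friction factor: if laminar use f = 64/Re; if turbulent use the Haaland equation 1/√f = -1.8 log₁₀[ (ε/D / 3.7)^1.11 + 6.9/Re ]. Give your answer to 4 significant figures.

Re = ρVD/μ = 0.7234·20.46·0.1211/1.1e-05 = 1.629e+05.
Re > 4000 → turbulent. ε/D = 0.00033/0.1211 = 0.00273; Haaland: 1/√f = -1.8 log₁₀[0.000333 + 4.23e-05] = 6.166, so f = 0.0263.

f ≈ 0.02630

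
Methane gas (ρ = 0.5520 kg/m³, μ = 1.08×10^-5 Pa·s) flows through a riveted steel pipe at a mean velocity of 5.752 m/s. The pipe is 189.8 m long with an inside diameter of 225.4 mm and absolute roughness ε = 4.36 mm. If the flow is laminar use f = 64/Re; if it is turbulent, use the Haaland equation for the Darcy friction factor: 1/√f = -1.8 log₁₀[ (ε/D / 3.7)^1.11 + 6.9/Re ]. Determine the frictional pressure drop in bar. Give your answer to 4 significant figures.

ΔP ≈ 0.003745 bar

Reynolds number Re = ρVD/μ = 0.552 · 5.752 · 0.2254 / 1.08e-05 = 6.627e+04.
Re > 4000 → turbulent. Relative roughness ε/D = 0.00436/0.2254 = 0.0193. Haaland: 1/√f = -1.8 log₁₀[(0.0193/3.7)^1.11 + 6.9/6.627e+04] = -1.8 log₁₀[0.00293 + 0.000104] = 4.532, so f = 0.0487.
Darcy-Weisbach: ΔP = f(L/D)(ρV²/2) = 0.0487·(189.8/0.2254)·(0.552·5.752²/2) = 0.0487·842.1·9.132 = 374.5 Pa.
ΔP = 374.5 Pa = 0.003745 bar.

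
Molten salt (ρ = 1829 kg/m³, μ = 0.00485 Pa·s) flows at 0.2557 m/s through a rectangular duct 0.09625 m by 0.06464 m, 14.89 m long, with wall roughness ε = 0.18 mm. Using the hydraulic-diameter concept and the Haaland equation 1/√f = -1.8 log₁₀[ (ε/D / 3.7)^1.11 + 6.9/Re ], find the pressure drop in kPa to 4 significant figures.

Hydraulic diameter D_h = 4A/P = 4·(0.09625·0.06464)/(2·(0.09625+0.06464)) = 0.02489/0.3218 = 0.07734 m.
Re = ρVD_h/μ = 1829·0.2557·0.07734/0.00485 = 7458.
ε/D_h = 0.00018/0.07734 = 0.00233; Haaland gives 1/√f = -1.8 log₁₀[0.00028+0.000925] = 5.254, so f = 0.03622.
ΔP = f(L/D_h)(ρV²/2) = 0.03622·14.89/0.07734·59.79 = 417 Pa.
ΔP = 0.4170 kPa.

ΔP ≈ 0.4170 kPa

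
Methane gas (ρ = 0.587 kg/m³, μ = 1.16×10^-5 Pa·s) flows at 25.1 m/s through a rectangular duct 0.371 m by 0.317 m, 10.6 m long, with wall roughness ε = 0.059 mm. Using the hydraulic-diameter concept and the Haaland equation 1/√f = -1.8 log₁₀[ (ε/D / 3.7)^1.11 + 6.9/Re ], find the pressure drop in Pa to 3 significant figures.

Hydraulic diameter D_h = 4A/P = 4·(0.371·0.317)/(2·(0.371+0.317)) = 0.4704/1.376 = 0.3419 m.
Re = ρVD_h/μ = 0.587·25.1·0.3419/1.16e-05 = 4.342e+05.
ε/D_h = 5.9e-05/0.3419 = 0.000173; Haaland gives 1/√f = -1.8 log₁₀[1.56e-05+1.59e-05] = 8.104, so f = 0.01523.
ΔP = f(L/D_h)(ρV²/2) = 0.01523·10.6/0.3419·184.9 = 87.29 Pa.

ΔP ≈ 87.3 Pa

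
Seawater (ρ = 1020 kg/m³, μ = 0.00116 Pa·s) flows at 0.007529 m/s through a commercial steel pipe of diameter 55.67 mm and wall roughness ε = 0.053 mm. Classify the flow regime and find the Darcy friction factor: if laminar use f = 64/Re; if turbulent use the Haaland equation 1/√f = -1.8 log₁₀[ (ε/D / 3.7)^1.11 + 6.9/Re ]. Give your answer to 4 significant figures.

f ≈ 0.1737

Re = ρVD/μ = 1020·0.007529·0.05567/0.00116 = 368.6.
Re < 2300 → laminar, so f = 64/Re = 0.1737 (roughness is irrelevant in laminar flow).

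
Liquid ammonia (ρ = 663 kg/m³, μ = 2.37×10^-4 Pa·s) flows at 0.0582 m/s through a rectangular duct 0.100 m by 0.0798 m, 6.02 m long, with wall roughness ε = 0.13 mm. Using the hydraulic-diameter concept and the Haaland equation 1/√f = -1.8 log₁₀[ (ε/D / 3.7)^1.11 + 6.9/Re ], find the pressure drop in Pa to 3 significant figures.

Hydraulic diameter D_h = 4A/P = 4·(0.1·0.0798)/(2·(0.1+0.0798)) = 0.03192/0.3596 = 0.08877 m.
Re = ρVD_h/μ = 663·0.0582·0.08877/0.000237 = 1.445e+04.
ε/D_h = 0.00013/0.08877 = 0.00146; Haaland gives 1/√f = -1.8 log₁₀[0.000167+0.000477] = 5.743, so f = 0.03032.
ΔP = f(L/D_h)(ρV²/2) = 0.03032·6.02/0.08877·1.123 = 2.309 Pa.

ΔP ≈ 2.31 Pa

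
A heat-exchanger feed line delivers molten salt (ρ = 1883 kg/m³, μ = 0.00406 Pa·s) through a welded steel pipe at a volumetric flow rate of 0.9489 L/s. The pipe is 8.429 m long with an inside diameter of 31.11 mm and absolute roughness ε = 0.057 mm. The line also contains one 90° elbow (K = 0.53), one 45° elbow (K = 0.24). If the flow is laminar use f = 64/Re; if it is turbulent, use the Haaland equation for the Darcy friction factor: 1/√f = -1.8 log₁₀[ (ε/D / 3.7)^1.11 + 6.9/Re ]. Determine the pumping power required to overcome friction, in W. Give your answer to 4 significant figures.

Q = 0.9489 L/s = 0.9489/1000 = 0.0009489 m³/s.
Cross-sectional area A = πD²/4 = π(0.03111)²/4 = 0.0007601 m²; mean velocity V = Q/A = 0.0009489/0.0007601 = 1.248 m/s.
Reynolds number Re = ρVD/μ = 1883 · 1.248 · 0.03111 / 0.00406 = 1.801e+04.
Re > 4000 → turbulent. Relative roughness ε/D = 5.7e-05/0.03111 = 0.00183. Haaland: 1/√f = -1.8 log₁₀[(0.00183/3.7)^1.11 + 6.9/1.801e+04] = -1.8 log₁₀[0.000214 + 0.000383] = 5.803, so f = 0.0297.
Total minor-loss coefficient ΣK = 1·0.53 + 1·0.24 = 0.77.
ΔP = [f·L/D + ΣK]·(ρV²/2) = [0.0297·8.429/0.03111 + 0.77]·(1883·1.248²/2) = [8.047 + 0.77]·1467 = 1.294e+04 Pa.
Pumping power P = QΔP = 0.0009489·1.294e+04 = 12.275 W = 12.27 W.

P ≈ 12.27 W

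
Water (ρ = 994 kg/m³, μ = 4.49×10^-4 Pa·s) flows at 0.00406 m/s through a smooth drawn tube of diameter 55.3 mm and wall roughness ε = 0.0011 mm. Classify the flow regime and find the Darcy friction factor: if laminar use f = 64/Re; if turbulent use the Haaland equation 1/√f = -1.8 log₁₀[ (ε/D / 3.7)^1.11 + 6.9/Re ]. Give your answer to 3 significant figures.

Re = ρVD/μ = 994·0.00406·0.0553/0.000449 = 497.
Re < 2300 → laminar, so f = 64/Re = 0.1288 (roughness is irrelevant in laminar flow).

f ≈ 0.129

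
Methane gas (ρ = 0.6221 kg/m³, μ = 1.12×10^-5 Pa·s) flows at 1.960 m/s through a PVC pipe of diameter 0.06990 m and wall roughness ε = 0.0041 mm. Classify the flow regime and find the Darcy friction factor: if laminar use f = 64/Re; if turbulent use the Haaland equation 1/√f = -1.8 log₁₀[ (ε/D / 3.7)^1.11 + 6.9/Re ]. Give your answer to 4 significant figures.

f ≈ 0.03339

Re = ρVD/μ = 0.6221·1.96·0.0699/1.12e-05 = 7610.
Re > 4000 → turbulent. ε/D = 4.1e-06/0.0699 = 5.87e-05; Haaland: 1/√f = -1.8 log₁₀[4.7e-06 + 0.000907] = 5.473, so f = 0.03339.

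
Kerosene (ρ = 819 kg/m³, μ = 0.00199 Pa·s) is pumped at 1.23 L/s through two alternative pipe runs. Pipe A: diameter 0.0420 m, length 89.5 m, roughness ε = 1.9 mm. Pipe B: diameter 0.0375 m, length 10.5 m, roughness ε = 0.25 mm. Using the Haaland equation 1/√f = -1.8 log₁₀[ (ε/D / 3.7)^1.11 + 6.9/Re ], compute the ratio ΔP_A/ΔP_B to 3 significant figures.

ΔP_A/ΔP_B ≈ 9.15

Pipe A: V = Q/A = 0.00123/0.001385 = 0.8878 m/s; Re = 1.535e+04; ε/D = 0.0452; Haaland → f = 0.07013; ΔP_A = f(L/D)(ρV²/2) = 4.823e+04 Pa.
Pipe B: V = Q/A = 0.00123/0.001104 = 1.114 m/s; Re = 1.719e+04; ε/D = 0.00667; Haaland → f = 0.03706; ΔP_B = f(L/D)(ρV²/2) = 5270 Pa.
ΔP_A/ΔP_B = 4.823e+04/5270 = 9.15.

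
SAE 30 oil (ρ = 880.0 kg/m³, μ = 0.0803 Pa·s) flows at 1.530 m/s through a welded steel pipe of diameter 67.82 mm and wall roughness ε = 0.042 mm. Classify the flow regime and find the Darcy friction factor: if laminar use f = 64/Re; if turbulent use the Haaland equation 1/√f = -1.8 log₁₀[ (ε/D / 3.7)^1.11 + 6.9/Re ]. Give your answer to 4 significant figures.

Re = ρVD/μ = 880·1.53·0.06782/0.0803 = 1137.
Re < 2300 → laminar, so f = 64/Re = 0.05628 (roughness is irrelevant in laminar flow).

f ≈ 0.05628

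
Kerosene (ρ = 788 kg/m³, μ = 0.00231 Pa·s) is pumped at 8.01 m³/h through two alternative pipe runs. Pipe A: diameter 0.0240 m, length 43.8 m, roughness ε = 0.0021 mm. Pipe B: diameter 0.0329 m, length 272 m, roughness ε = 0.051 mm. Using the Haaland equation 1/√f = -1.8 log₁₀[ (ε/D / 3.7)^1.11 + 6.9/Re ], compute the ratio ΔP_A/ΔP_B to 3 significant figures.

Pipe A: V = Q/A = 0.002225/0.0004524 = 4.918 m/s; Re = 4.027e+04; ε/D = 8.75e-05; Haaland → f = 0.02197; ΔP_A = f(L/D)(ρV²/2) = 3.822e+05 Pa.
Pipe B: V = Q/A = 0.002225/0.0008501 = 2.617 m/s; Re = 2.937e+04; ε/D = 0.00155; Haaland → f = 0.02695; ΔP_B = f(L/D)(ρV²/2) = 6.014e+05 Pa.
ΔP_A/ΔP_B = 3.822e+05/6.014e+05 = 0.636.

ΔP_A/ΔP_B ≈ 0.636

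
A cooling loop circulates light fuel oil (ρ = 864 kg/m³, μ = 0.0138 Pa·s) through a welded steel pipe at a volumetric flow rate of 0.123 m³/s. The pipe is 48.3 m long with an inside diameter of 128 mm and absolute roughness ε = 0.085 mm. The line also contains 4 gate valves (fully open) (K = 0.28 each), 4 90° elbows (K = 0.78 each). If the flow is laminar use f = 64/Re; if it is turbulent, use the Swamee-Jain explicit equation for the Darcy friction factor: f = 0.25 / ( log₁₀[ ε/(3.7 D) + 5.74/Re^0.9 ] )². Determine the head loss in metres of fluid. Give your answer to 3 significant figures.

Cross-sectional area A = πD²/4 = π(0.128)²/4 = 0.01287 m²; mean velocity V = Q/A = 0.123/0.01287 = 9.559 m/s.
Reynolds number Re = ρVD/μ = 864 · 9.559 · 0.128 / 0.0138 = 7.66e+04.
Re > 4000 → turbulent. Relative roughness ε/D = 8.5e-05/0.128 = 0.000664. Swamee-Jain: f = 0.25/(log₁₀[0.000664/3.7 + 5.74/7.66e+04^0.9])² = 0.25/(log₁₀[0.000179 + 0.000231])² = 0.25/(-3.387)² = 0.02179.
Total minor-loss coefficient ΣK = 4·0.28 + 4·0.78 = 4.24.
ΔP = [f·L/D + ΣK]·(ρV²/2) = [0.02179·48.3/0.128 + 4.24]·(864·9.559²/2) = [8.223 + 4.24]·3.947e+04 = 4.919e+05 Pa.
Head loss h_f = ΔP/(ρg) = 4.919e+05/(864·9.81) = 58.0 m.

h_f ≈ 58.0 m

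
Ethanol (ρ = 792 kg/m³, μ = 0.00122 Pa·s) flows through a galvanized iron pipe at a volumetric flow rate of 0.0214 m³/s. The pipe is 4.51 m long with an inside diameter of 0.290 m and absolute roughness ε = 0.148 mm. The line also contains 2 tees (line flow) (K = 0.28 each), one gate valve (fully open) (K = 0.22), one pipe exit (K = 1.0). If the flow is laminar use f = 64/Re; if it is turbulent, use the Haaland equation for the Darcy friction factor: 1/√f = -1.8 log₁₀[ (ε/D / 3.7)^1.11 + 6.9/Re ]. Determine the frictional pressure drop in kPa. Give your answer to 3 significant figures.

Cross-sectional area A = πD²/4 = π(0.29)²/4 = 0.06605 m²; mean velocity V = Q/A = 0.0214/0.06605 = 0.324 m/s.
Reynolds number Re = ρVD/μ = 792 · 0.324 · 0.29 / 0.00122 = 6.099e+04.
Re > 4000 → turbulent. Relative roughness ε/D = 0.000148/0.29 = 0.00051. Haaland: 1/√f = -1.8 log₁₀[(0.00051/3.7)^1.11 + 6.9/6.099e+04] = -1.8 log₁₀[5.19e-05 + 0.000113] = 6.808, so f = 0.02157.
Total minor-loss coefficient ΣK = 2·0.28 + 1·0.22 + 1·1 = 1.78.
ΔP = [f·L/D + ΣK]·(ρV²/2) = [0.02157·4.51/0.29 + 1.78]·(792·0.324²/2) = [0.3355 + 1.78]·41.57 = 87.93 Pa.
ΔP = 87.93 Pa = 0.0879 kPa.

ΔP ≈ 0.0879 kPa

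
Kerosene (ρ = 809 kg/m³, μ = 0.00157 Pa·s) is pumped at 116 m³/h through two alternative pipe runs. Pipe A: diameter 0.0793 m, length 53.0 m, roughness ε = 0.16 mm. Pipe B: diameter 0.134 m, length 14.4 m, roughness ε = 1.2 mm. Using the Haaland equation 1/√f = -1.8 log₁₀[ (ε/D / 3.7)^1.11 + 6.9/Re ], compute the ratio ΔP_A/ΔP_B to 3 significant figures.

Pipe A: V = Q/A = 0.03222/0.004939 = 6.524 m/s; Re = 2.666e+05; ε/D = 0.00202; Haaland → f = 0.02411; ΔP_A = f(L/D)(ρV²/2) = 2.775e+05 Pa.
Pipe B: V = Q/A = 0.03222/0.0141 = 2.285 m/s; Re = 1.578e+05; ε/D = 0.00896; Haaland → f = 0.03698; ΔP_B = f(L/D)(ρV²/2) = 8392 Pa.
ΔP_A/ΔP_B = 2.775e+05/8392 = 33.1.

ΔP_A/ΔP_B ≈ 33.1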